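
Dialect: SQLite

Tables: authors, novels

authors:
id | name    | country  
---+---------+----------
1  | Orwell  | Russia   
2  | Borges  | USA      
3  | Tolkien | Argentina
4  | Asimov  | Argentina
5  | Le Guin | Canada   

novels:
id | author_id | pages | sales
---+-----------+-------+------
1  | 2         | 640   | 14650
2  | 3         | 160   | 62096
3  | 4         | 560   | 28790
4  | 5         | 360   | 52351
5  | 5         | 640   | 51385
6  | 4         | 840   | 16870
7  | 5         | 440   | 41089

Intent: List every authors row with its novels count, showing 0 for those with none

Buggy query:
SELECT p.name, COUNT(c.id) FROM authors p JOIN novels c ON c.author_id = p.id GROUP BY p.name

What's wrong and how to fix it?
Bug: An inner join excludes parents with zero children

Fix: Use LEFT JOIN so parents without children still appear (COUNT(c.id) gives 0)

Corrected query:
SELECT p.name, COUNT(c.id) FROM authors p LEFT JOIN novels c ON c.author_id = p.id GROUP BY p.name

Result:
name    | COUNT(c.id)
--------+------------
Asimov  | 2          
Borges  | 1          
Le Guin | 3          
Orwell  | 0          
Tolkien | 1          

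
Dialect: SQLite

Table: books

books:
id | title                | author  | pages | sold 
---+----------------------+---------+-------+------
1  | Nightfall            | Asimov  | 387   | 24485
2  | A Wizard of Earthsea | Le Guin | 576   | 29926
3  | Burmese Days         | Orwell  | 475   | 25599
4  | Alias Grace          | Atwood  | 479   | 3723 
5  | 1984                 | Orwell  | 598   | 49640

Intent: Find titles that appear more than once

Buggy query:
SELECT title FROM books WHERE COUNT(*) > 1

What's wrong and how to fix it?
Bug: WHERE can't reference COUNT(*); aggregates are computed after WHERE

Fix: Group first, then use HAVING for the count condition

Corrected query:
SELECT title FROM books GROUP BY title HAVING COUNT(*) > 1

Result:
(no rows)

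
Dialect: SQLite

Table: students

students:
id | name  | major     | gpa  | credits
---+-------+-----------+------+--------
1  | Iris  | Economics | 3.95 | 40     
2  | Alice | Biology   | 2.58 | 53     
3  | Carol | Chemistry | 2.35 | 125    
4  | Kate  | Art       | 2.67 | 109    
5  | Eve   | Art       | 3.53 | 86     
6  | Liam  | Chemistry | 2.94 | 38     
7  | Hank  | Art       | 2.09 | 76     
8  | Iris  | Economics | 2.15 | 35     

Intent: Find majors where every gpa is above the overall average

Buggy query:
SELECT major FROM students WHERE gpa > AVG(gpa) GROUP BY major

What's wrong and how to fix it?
Bug: WHERE evaluates per row before aggregation, so AVG() is unavailable

Fix: Compute the overall average in a scalar subquery and compare each group's MIN against it in HAVING

Corrected query:
SELECT major FROM students GROUP BY major HAVING MIN(gpa) > (SELECT AVG(gpa) FROM students)

Result:
(no rows)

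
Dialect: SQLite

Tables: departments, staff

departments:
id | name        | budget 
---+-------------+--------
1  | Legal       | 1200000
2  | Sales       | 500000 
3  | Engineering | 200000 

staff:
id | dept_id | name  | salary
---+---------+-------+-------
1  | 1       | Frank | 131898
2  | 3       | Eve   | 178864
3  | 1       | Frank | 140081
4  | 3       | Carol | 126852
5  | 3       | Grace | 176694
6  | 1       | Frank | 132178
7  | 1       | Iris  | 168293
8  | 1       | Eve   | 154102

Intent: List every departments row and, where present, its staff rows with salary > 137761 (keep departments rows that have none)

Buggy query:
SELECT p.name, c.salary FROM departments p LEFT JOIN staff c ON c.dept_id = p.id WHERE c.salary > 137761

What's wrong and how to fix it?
Bug: A WHERE condition on the right-hand table after LEFT JOIN drops unmatched parents

Fix: Move the right-table condition into the ON clause so unmatched parents are kept

Corrected query:
SELECT p.name, c.salary FROM departments p LEFT JOIN staff c ON c.dept_id = p.id AND c.salary > 137761

Result:
name        | salary
------------+-------
Legal       | 140081
Legal       | 154102
Legal       | 168293
Sales       | NULL  
Engineering | 176694
Engineering | 178864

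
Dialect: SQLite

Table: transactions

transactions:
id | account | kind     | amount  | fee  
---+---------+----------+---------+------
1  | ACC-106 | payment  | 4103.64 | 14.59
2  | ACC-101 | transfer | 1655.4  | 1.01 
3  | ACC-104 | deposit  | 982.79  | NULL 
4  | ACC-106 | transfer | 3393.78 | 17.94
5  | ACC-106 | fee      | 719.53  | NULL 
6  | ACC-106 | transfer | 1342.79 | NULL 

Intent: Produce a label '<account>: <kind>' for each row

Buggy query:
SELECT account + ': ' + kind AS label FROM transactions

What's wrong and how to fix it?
Bug: '+' is numeric addition; on text columns SQLite converts them to 0 instead of concatenating

Fix: Use the || operator for string concatenation

Corrected query:
SELECT account || ': ' || kind AS label FROM transactions

Result:
label            
-----------------
ACC-106: payment 
ACC-101: transfer
ACC-104: deposit 
ACC-106: transfer
ACC-106: fee     
ACC-106: transfer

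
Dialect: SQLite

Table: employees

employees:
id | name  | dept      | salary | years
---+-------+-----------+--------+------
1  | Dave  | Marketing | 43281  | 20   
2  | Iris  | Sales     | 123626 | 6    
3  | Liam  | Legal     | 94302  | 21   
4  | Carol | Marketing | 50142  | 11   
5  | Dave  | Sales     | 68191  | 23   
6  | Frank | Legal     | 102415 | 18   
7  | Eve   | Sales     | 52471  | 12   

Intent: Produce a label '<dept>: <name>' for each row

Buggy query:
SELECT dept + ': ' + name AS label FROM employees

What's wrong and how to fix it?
Bug: SQLite uses || for string concatenation; + coerces text to numbers (yielding 0)

Fix: Replace + with || to concatenate text

Corrected query:
SELECT dept || ': ' || name AS label FROM employees

Result:
label           
----------------
Marketing: Dave 
Sales: Iris     
Legal: Liam     
Marketing: Carol
Sales: Dave     
Legal: Frank    
Sales: Eve      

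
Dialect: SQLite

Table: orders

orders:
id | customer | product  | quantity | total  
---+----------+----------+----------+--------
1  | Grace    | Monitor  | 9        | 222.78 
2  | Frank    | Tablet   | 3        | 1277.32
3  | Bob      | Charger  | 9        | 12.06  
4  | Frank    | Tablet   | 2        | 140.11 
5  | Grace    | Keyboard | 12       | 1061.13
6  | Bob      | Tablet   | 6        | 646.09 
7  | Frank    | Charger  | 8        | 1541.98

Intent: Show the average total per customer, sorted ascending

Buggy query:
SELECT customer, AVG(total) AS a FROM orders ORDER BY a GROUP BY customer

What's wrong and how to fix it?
Bug: GROUP BY must precede ORDER BY

Fix: Reorder: SELECT … FROM … GROUP BY … ORDER BY …

Corrected query:
SELECT customer, AVG(total) AS a FROM orders GROUP BY customer ORDER BY a

Result:
customer | a      
---------+--------
Bob      | 329.075
Grace    | 641.955
Frank    | 986.47 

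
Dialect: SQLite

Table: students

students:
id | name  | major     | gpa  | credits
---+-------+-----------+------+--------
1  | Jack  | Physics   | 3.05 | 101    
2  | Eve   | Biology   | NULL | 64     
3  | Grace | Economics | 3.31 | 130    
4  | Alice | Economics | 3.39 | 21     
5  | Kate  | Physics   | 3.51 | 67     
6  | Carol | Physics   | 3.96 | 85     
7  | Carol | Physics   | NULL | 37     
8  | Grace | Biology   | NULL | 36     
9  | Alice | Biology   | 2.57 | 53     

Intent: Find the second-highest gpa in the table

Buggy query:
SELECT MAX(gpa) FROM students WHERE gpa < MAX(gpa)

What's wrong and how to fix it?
Bug: MAX(gpa) on the right of the comparison is an aggregate-in-WHERE error

Fix: Put the inner MAX in a scalar subquery

Corrected query:
SELECT MAX(gpa) FROM students WHERE gpa < (SELECT MAX(gpa) FROM students)

Result:
MAX(gpa)
--------
3.51    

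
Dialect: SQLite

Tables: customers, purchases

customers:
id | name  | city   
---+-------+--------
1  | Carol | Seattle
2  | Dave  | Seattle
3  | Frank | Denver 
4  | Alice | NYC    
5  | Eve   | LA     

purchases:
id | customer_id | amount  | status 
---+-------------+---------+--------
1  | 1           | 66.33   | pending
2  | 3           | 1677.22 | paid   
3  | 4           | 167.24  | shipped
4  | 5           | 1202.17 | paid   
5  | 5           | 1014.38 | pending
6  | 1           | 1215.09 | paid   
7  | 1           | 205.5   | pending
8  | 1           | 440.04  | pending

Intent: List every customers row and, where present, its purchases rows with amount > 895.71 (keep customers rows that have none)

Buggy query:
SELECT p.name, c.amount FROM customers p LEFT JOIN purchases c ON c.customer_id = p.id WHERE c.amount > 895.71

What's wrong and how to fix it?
Bug: A WHERE condition on the right-hand table after LEFT JOIN drops unmatched parents

Fix: Put 'c.amount > 895.71' in the JOIN's ON clause instead of WHERE

Corrected query:
SELECT p.name, c.amount FROM customers p LEFT JOIN purchases c ON c.customer_id = p.id AND c.amount > 895.71

Result:
name  | amount 
------+--------
Carol | 1215.09
Dave  | NULL   
Frank | 1677.22
Alice | NULL   
Eve   | 1014.38
Eve   | 1202.17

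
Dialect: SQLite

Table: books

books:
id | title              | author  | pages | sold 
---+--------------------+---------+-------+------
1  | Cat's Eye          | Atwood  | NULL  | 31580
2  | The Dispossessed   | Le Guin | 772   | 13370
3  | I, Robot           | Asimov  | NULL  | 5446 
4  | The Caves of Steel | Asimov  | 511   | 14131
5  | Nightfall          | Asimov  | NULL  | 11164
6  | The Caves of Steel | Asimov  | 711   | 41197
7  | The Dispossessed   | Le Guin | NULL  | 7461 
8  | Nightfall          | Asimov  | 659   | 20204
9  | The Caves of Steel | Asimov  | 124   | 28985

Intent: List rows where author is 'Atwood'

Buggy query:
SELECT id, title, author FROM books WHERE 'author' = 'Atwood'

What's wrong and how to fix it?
Bug: Single quotes denote string literals in SQL; the column name is being compared as a constant string

Fix: Reference the column as author without single quotes

Corrected query:
SELECT id, title, author FROM books WHERE author = 'Atwood'

Result:
id | title     | author
---+-----------+-------
1  | Cat's Eye | Atwood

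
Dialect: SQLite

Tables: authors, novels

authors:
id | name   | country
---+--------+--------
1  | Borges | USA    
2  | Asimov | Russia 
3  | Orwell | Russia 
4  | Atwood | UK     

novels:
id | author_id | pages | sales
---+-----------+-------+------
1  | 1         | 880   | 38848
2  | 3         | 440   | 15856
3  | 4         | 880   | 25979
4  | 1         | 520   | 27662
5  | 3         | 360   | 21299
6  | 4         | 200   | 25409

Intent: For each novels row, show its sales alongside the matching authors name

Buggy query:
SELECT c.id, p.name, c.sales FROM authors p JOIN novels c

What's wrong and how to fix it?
Bug: JOIN with no ON clause produces a cartesian product; every novels row pairs with every authors row

Fix: Specify the join condition linking the foreign key to the parent id

Corrected query:
SELECT c.id, p.name, c.sales FROM authors p JOIN novels c ON c.author_id = p.id

Result:
id | name   | sales
---+--------+------
1  | Borges | 38848
2  | Orwell | 15856
3  | Atwood | 25979
4  | Borges | 27662
5  | Orwell | 21299
6  | Atwood | 25409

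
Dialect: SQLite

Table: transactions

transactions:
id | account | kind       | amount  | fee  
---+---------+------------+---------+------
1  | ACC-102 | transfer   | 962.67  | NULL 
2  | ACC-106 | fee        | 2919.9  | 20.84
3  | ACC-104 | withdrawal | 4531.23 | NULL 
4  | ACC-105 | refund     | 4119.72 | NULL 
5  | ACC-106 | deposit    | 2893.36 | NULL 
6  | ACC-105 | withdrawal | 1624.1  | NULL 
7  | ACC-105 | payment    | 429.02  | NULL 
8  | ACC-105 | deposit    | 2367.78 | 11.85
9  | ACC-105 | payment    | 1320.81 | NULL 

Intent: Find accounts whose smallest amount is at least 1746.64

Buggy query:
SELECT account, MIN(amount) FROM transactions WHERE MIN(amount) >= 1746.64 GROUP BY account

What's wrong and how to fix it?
Bug: Aggregates like MIN are computed per group after WHERE runs

Fix: Use HAVING for the per-group MIN condition

Corrected query:
SELECT account, MIN(amount) FROM transactions GROUP BY account HAVING MIN(amount) >= 1746.64

Result:
account | MIN(amount)
--------+------------
ACC-104 | 4531.23    
ACC-106 | 2893.36    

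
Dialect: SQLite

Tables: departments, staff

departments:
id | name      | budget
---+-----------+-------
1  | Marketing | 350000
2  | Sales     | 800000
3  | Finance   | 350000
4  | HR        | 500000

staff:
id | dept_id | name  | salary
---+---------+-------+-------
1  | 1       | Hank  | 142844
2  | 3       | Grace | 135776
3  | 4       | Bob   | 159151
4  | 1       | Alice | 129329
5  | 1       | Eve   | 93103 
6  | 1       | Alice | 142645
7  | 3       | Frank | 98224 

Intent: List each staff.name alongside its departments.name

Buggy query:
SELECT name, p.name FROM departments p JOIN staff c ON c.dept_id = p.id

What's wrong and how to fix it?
Bug: 'name' exists in both joined tables, so the database can't tell which one is meant

Fix: Qualify the column with its table alias (c.name)

Corrected query:
SELECT c.name, p.name FROM departments p JOIN staff c ON c.dept_id = p.id

Result:
name  | name     
------+----------
Hank  | Marketing
Grace | Finance  
Bob   | HR       
Alice | Marketing
Eve   | Marketing
Alice | Marketing
Frank | Finance  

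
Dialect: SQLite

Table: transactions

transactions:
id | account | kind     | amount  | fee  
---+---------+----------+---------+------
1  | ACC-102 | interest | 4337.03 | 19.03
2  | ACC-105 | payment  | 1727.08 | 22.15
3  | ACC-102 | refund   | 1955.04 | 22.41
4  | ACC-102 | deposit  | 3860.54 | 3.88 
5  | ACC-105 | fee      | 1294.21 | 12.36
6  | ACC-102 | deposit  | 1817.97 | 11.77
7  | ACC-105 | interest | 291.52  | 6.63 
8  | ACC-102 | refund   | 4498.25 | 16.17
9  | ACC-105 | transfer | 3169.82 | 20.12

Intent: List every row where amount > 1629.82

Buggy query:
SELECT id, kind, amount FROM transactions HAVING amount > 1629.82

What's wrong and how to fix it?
Bug: HAVING filters the output of aggregation, but this query has no GROUP BY and no aggregate functions, so SQLite rejects it (HAVING clause on a non-aggregate query); the condition here is per row

Fix: Replace HAVING with WHERE since the condition applies to individual rows

Corrected query:
SELECT id, kind, amount FROM transactions WHERE amount > 1629.82

Result:
id | kind     | amount 
---+----------+--------
1  | interest | 4337.03
2  | payment  | 1727.08
3  | refund   | 1955.04
4  | deposit  | 3860.54
6  | deposit  | 1817.97
8  | refund   | 4498.25
9  | transfer | 3169.82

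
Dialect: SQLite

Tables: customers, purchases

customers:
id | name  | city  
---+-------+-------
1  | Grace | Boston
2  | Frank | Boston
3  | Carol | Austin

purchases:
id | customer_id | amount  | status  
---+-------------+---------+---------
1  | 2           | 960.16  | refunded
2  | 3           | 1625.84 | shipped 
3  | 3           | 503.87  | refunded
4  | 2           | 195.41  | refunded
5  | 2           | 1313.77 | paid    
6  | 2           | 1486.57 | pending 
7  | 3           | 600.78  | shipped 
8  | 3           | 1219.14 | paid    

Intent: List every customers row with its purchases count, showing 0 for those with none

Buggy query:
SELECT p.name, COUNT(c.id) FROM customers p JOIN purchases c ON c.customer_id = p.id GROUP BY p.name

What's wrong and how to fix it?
Bug: An inner join excludes parents with zero children

Fix: Use LEFT JOIN so parents without children still appear (COUNT(c.id) gives 0)

Corrected query:
SELECT p.name, COUNT(c.id) FROM customers p LEFT JOIN purchases c ON c.customer_id = p.id GROUP BY p.name

Result:
name  | COUNT(c.id)
------+------------
Carol | 4          
Frank | 4          
Grace | 0          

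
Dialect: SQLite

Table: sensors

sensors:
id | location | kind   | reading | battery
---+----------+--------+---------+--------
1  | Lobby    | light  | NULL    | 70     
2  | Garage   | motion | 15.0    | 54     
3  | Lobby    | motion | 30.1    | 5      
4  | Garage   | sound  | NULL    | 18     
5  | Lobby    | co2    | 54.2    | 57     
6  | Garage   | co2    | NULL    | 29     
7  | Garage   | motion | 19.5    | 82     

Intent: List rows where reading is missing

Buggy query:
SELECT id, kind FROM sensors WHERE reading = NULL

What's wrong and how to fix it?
Bug: '= NULL' is always unknown in SQL three-valued logic, so no rows match

Fix: Replace '= NULL' with 'IS NULL'

Corrected query:
SELECT id, kind FROM sensors WHERE reading IS NULL

Result:
id | kind 
---+------
1  | light
4  | sound
6  | co2  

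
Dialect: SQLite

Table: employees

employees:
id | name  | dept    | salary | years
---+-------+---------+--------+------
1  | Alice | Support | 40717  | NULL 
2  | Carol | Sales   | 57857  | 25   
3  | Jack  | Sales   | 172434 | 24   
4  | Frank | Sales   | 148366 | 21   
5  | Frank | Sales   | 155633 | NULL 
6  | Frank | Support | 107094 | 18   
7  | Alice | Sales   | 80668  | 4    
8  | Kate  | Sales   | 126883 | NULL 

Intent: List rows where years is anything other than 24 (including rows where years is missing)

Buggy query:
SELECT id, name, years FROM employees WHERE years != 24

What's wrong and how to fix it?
Bug: 'years != 24' is unknown when years is NULL, so NULL rows are silently excluded

Fix: Add an explicit OR years IS NULL to include the missing-value rows

Corrected query:
SELECT id, name, years FROM employees WHERE years != 24 OR years IS NULL

Result:
id | name  | years
---+-------+------
1  | Alice | NULL 
2  | Carol | 25   
4  | Frank | 21   
5  | Frank | NULL 
6  | Frank | 18   
7  | Alice | 4    
8  | Kate  | NULL 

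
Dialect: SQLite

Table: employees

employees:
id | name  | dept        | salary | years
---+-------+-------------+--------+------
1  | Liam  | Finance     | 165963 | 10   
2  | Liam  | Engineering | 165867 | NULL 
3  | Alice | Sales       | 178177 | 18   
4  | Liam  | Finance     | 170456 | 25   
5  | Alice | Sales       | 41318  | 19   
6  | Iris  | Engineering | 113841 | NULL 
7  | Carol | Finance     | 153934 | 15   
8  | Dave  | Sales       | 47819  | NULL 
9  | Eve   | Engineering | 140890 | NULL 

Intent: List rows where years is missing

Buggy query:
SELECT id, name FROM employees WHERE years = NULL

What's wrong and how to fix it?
Bug: '= NULL' is always unknown in SQL three-valued logic, so no rows match

Fix: Replace '= NULL' with 'IS NULL'

Corrected query:
SELECT id, name FROM employees WHERE years IS NULL

Result:
id | name
---+-----
2  | Liam
6  | Iris
8  | Dave
9  | Eve 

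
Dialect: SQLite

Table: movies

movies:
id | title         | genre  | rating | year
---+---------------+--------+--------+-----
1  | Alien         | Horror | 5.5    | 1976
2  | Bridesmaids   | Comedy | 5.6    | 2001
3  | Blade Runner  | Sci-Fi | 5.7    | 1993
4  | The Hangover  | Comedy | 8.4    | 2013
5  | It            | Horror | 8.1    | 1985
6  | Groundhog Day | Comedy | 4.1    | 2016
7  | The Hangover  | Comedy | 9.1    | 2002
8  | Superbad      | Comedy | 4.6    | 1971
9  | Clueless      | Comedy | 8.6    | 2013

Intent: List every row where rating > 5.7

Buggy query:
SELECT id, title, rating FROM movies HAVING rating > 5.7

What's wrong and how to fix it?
Bug: This is a non-aggregate query (no GROUP BY, no aggregates), so in SQLite the HAVING clause is invalid here; a row-level condition belongs in WHERE

Fix: Use WHERE for row-level filtering

Corrected query:
SELECT id, title, rating FROM movies WHERE rating > 5.7

Result:
id | title        | rating
---+--------------+-------
4  | The Hangover | 8.4   
5  | It           | 8.1   
7  | The Hangover | 9.1   
9  | Clueless     | 8.6   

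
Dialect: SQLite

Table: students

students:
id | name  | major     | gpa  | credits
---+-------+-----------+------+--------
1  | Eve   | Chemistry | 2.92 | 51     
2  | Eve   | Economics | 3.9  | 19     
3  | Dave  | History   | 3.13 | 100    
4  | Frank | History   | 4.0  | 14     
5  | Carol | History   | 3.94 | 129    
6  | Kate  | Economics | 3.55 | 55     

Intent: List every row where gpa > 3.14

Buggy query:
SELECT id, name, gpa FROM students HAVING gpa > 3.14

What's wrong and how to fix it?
Bug: This is a non-aggregate query (no GROUP BY, no aggregates), so in SQLite the HAVING clause is invalid here; a row-level condition belongs in WHERE

Fix: Use WHERE for row-level filtering

Corrected query:
SELECT id, name, gpa FROM students WHERE gpa > 3.14

Result:
id | name  | gpa 
---+-------+-----
2  | Eve   | 3.9 
4  | Frank | 4   
5  | Carol | 3.94
6  | Kate  | 3.55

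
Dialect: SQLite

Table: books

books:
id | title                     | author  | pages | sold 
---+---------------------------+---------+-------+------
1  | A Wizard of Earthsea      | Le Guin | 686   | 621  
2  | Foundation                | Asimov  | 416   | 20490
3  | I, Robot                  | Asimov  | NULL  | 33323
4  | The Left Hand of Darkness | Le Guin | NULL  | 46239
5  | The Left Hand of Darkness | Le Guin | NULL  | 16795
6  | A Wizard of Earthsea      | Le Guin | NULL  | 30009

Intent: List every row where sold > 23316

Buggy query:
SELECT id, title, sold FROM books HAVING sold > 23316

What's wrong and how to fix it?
Bug: HAVING filters the output of aggregation, but this query has no GROUP BY and no aggregate functions, so SQLite rejects it (HAVING clause on a non-aggregate query); the condition here is per row

Fix: Use WHERE for row-level filtering

Corrected query:
SELECT id, title, sold FROM books WHERE sold > 23316

Result:
id | title                     | sold 
---+---------------------------+------
3  | I, Robot                  | 33323
4  | The Left Hand of Darkness | 46239
6  | A Wizard of Earthsea      | 30009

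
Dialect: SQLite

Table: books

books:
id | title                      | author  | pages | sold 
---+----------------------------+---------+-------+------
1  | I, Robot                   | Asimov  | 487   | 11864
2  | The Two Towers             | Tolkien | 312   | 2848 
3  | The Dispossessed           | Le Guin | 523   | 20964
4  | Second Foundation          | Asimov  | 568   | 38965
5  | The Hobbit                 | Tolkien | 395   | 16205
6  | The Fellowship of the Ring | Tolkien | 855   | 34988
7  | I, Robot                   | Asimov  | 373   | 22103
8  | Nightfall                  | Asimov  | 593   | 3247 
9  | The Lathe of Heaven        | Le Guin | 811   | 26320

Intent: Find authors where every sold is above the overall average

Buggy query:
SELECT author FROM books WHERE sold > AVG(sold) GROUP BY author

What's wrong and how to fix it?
Bug: AVG() is an aggregate; it can't sit directly in WHERE

Fix: Compute the overall average in a scalar subquery and compare each group's MIN against it in HAVING

Corrected query:
SELECT author FROM books GROUP BY author HAVING MIN(sold) > (SELECT AVG(sold) FROM books)

Result:
author 
-------
Le Guin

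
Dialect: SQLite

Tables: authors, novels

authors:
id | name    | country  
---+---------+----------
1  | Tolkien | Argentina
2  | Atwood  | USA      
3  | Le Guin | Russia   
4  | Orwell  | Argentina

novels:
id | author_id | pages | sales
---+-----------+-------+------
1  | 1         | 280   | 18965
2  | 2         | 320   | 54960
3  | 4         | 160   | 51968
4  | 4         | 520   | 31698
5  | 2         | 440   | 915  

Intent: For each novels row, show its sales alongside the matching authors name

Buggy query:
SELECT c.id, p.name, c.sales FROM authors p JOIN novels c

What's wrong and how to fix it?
Bug: JOIN with no ON clause produces a cartesian product; every novels row pairs with every authors row

Fix: Specify the join condition linking the foreign key to the parent id

Corrected query:
SELECT c.id, p.name, c.sales FROM authors p JOIN novels c ON c.author_id = p.id

Result:
id | name    | sales
---+---------+------
1  | Tolkien | 18965
2  | Atwood  | 54960
3  | Orwell  | 51968
4  | Orwell  | 31698
5  | Atwood  | 915  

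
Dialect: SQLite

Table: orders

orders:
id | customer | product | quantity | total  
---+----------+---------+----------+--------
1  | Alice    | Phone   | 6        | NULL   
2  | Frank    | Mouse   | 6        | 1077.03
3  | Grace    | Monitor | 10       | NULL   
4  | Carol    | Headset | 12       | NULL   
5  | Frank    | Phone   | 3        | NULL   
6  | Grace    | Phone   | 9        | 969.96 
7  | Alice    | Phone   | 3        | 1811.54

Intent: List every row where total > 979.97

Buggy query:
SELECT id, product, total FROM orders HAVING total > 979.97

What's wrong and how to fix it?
Bug: HAVING filters the output of aggregation, but this query has no GROUP BY and no aggregate functions, so SQLite rejects it (HAVING clause on a non-aggregate query); the condition here is per row

Fix: Replace HAVING with WHERE since the condition applies to individual rows

Corrected query:
SELECT id, product, total FROM orders WHERE total > 979.97

Result:
id | product | total  
---+---------+--------
2  | Mouse   | 1077.03
7  | Phone   | 1811.54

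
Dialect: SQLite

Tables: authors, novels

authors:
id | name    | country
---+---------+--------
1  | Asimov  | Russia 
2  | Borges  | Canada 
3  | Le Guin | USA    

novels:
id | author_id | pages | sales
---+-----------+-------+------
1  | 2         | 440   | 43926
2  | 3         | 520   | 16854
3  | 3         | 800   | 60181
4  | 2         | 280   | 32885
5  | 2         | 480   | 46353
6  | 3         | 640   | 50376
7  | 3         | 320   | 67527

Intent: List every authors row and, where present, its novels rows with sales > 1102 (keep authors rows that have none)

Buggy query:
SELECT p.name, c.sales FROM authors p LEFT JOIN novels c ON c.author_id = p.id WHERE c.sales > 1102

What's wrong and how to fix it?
Bug: Filtering c.sales in WHERE discards the NULL rows produced by LEFT JOIN, turning it into an inner join

Fix: Move the right-table condition into the ON clause so unmatched parents are kept

Corrected query:
SELECT p.name, c.sales FROM authors p LEFT JOIN novels c ON c.author_id = p.id AND c.sales > 1102

Result:
name    | sales
--------+------
Asimov  | NULL 
Borges  | 32885
Borges  | 43926
Borges  | 46353
Le Guin | 16854
Le Guin | 50376
Le Guin | 60181
Le Guin | 67527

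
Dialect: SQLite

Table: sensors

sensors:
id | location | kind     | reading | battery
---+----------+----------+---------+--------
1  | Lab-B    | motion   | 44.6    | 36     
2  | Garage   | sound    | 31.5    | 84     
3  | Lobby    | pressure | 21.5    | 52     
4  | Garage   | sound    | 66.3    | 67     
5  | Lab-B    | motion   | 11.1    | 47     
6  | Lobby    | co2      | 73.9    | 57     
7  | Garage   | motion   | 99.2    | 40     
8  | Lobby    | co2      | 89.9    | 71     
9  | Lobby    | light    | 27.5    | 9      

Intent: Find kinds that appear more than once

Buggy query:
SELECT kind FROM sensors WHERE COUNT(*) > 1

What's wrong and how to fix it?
Bug: WHERE can't reference COUNT(*); aggregates are computed after WHERE

Fix: GROUP BY kind, then filter groups with HAVING COUNT(*) > 1

Corrected query:
SELECT kind FROM sensors GROUP BY kind HAVING COUNT(*) > 1

Result:
kind  
------
co2   
motion
sound 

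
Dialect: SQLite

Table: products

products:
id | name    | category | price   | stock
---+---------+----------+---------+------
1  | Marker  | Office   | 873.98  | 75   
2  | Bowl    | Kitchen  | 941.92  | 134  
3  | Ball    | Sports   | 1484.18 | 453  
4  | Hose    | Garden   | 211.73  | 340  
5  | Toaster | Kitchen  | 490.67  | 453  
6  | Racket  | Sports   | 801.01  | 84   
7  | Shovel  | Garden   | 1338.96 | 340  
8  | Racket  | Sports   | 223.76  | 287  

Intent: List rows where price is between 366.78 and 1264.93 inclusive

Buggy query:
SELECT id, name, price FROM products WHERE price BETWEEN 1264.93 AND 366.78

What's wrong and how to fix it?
Bug: The bounds are reversed; BETWEEN a AND b requires a <= b to match anything

Fix: Swap the bounds so the smaller value comes first

Corrected query:
SELECT id, name, price FROM products WHERE price BETWEEN 366.78 AND 1264.93

Result:
id | name    | price 
---+---------+-------
1  | Marker  | 873.98
2  | Bowl    | 941.92
5  | Toaster | 490.67
6  | Racket  | 801.01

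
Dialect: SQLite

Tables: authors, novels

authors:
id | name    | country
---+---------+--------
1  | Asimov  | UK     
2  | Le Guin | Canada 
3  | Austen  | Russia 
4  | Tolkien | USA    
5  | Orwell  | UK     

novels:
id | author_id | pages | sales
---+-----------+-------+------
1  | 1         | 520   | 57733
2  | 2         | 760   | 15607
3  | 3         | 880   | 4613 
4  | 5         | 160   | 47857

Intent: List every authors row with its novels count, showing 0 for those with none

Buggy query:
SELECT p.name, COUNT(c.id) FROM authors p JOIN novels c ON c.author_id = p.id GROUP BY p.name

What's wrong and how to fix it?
Bug: INNER JOIN drops authors rows that have no matching novels rows

Fix: Switch to LEFT JOIN to retain unmatched parent rows

Corrected query:
SELECT p.name, COUNT(c.id) FROM authors p LEFT JOIN novels c ON c.author_id = p.id GROUP BY p.name

Result:
name    | COUNT(c.id)
--------+------------
Asimov  | 1          
Austen  | 1          
Le Guin | 1          
Orwell  | 1          
Tolkien | 0          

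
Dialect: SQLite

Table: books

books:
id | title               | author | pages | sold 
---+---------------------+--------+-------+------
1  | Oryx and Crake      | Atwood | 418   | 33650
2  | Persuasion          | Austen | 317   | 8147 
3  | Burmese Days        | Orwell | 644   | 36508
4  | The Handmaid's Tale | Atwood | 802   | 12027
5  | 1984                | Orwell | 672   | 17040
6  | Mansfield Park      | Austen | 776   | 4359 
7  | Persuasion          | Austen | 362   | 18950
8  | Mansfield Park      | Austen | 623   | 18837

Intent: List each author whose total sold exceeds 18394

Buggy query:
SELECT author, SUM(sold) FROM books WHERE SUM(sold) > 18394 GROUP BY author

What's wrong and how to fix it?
Bug: SUM(sold) is an aggregate, but WHERE filters rows before aggregation

Fix: Use HAVING (which filters groups after aggregation) instead of WHERE

Corrected query:
SELECT author, SUM(sold) FROM books GROUP BY author HAVING SUM(sold) > 18394

Result:
author | SUM(sold)
-------+----------
Atwood | 45677    
Austen | 50293    
Orwell | 53548    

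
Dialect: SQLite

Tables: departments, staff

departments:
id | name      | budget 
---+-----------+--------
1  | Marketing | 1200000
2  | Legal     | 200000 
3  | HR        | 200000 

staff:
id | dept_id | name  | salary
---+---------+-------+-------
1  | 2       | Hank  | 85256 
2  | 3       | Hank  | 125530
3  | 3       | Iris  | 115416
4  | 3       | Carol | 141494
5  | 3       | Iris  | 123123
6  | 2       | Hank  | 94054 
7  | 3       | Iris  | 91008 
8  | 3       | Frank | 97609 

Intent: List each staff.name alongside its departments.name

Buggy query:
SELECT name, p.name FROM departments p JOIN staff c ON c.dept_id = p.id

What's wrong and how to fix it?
Bug: 'name' exists in both joined tables, so the database can't tell which one is meant

Fix: Qualify the column with its table alias (c.name)

Corrected query:
SELECT c.name, p.name FROM departments p JOIN staff c ON c.dept_id = p.id

Result:
name  | name 
------+------
Hank  | Legal
Hank  | HR   
Iris  | HR   
Carol | HR   
Iris  | HR   
Hank  | Legal
Iris  | HR   
Frank | HR   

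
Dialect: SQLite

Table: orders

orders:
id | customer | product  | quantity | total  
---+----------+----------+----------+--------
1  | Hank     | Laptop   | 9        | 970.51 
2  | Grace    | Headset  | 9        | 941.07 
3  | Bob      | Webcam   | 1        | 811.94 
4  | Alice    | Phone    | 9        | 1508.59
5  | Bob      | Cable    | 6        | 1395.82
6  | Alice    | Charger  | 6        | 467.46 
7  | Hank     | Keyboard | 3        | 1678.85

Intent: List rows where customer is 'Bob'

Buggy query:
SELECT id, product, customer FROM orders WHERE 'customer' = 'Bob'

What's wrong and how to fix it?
Bug: 'customer' in single quotes is a string literal, not the column; the comparison is literal-vs-literal and never true

Fix: Reference the column as customer without single quotes

Corrected query:
SELECT id, product, customer FROM orders WHERE customer = 'Bob'

Result:
id | product | customer
---+---------+---------
3  | Webcam  | Bob     
5  | Cable   | Bob     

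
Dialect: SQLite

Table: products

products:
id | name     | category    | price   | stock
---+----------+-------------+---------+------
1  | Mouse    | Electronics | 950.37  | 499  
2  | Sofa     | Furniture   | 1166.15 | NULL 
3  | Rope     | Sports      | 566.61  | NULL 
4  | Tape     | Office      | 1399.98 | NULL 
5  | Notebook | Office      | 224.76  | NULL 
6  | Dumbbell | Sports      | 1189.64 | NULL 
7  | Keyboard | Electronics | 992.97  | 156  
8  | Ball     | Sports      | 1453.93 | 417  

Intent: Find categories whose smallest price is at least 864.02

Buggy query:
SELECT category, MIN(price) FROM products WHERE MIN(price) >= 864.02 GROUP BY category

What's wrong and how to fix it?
Bug: MIN() in WHERE is a misuse of aggregate

Fix: Replace WHERE with HAVING after the GROUP BY

Corrected query:
SELECT category, MIN(price) FROM products GROUP BY category HAVING MIN(price) >= 864.02

Result:
category    | MIN(price)
------------+-----------
Electronics | 950.37    
Furniture   | 1166.15   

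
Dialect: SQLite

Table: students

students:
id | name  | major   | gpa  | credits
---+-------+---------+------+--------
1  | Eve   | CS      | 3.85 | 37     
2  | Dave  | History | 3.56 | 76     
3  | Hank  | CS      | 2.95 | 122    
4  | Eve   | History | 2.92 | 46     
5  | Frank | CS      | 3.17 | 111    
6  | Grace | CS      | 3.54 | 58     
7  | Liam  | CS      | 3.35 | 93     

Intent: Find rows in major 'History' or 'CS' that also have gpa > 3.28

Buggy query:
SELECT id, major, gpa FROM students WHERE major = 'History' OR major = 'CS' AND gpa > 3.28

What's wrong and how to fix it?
Bug: Without parentheses, AND is evaluated before OR, so the gpa filter only applies to the 'CS' branch

Fix: Group the OR with parentheses (or use IN), then AND the threshold

Corrected query:
SELECT id, major, gpa FROM students WHERE (major = 'History' OR major = 'CS') AND gpa > 3.28

Result:
id | major   | gpa 
---+---------+-----
1  | CS      | 3.85
2  | History | 3.56
6  | CS      | 3.54
7  | CS      | 3.35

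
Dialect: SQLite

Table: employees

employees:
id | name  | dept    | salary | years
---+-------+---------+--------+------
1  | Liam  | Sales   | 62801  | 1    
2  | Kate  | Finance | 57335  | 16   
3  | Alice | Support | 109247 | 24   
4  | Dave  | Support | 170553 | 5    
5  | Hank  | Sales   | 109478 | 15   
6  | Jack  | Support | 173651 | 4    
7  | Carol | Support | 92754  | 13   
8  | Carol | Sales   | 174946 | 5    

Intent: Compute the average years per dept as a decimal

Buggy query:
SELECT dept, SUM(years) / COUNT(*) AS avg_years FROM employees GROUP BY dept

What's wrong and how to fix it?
Bug: SUM(years) and COUNT(*) are both integers; the division truncates the fractional part

Fix: Multiply by 1.0 (or CAST to REAL) to force floating-point division

Corrected query:
SELECT dept, SUM(years) * 1.0 / COUNT(*) AS avg_years FROM employees GROUP BY dept

Result:
dept    | avg_years
--------+----------
Finance | 16       
Sales   | 7        
Support | 11.5     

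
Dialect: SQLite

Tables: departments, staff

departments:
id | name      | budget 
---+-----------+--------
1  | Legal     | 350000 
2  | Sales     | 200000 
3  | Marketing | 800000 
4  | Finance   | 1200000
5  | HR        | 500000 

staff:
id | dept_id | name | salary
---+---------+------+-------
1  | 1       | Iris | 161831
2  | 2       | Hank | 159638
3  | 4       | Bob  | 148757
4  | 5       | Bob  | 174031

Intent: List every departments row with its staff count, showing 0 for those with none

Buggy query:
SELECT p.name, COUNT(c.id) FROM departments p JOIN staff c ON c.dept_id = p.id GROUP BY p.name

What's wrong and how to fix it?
Bug: An inner join excludes parents with zero children

Fix: Switch to LEFT JOIN to retain unmatched parent rows

Corrected query:
SELECT p.name, COUNT(c.id) FROM departments p LEFT JOIN staff c ON c.dept_id = p.id GROUP BY p.name

Result:
name      | COUNT(c.id)
----------+------------
Finance   | 1          
HR        | 1          
Legal     | 1          
Marketing | 0          
Sales     | 1          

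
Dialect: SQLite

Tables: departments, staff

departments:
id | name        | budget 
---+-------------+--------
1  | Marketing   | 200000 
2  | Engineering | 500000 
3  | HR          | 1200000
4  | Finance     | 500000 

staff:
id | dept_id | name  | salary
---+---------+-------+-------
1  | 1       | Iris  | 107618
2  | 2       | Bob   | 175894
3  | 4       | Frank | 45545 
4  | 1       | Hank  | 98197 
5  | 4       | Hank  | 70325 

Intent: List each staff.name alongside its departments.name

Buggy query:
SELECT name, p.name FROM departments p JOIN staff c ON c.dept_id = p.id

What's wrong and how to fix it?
Bug: 'name' exists in both joined tables, so the database can't tell which one is meant

Fix: Prefix ambiguous columns with the table alias

Corrected query:
SELECT c.name, p.name FROM departments p JOIN staff c ON c.dept_id = p.id

Result:
name  | name       
------+------------
Iris  | Marketing  
Bob   | Engineering
Frank | Finance    
Hank  | Marketing  
Hank  | Finance    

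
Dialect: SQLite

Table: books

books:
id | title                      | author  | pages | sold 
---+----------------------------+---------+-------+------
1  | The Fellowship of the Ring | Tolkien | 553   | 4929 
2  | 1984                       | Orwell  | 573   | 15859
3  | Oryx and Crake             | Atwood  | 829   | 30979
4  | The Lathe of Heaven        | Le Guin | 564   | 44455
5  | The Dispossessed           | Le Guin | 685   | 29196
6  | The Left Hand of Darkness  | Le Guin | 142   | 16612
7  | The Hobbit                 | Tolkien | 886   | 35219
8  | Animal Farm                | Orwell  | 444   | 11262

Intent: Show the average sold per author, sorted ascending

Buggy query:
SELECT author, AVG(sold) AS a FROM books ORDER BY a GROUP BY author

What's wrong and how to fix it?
Bug: ORDER BY appears before GROUP BY; SQL clause order requires GROUP BY first

Fix: Reorder: SELECT … FROM … GROUP BY … ORDER BY …

Corrected query:
SELECT author, AVG(sold) AS a FROM books GROUP BY author ORDER BY a

Result:
author  | a           
--------+-------------
Orwell  | 13560.5     
Tolkien | 20074       
Le Guin | 30087.666667
Atwood  | 30979       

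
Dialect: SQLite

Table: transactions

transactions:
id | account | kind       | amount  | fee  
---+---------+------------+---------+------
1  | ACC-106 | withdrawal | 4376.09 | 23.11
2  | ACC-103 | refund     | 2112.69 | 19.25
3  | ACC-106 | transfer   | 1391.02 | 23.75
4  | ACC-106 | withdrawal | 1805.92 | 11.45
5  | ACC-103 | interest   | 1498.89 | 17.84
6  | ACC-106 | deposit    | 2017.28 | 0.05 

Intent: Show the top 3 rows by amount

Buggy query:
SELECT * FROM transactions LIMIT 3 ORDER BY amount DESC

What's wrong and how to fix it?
Bug: ORDER BY cannot follow LIMIT; LIMIT is the final clause

Fix: Sort with ORDER BY, then apply LIMIT

Corrected query:
SELECT * FROM transactions ORDER BY amount DESC LIMIT 3

Result:
id | account | kind       | amount  | fee  
---+---------+------------+---------+------
1  | ACC-106 | withdrawal | 4376.09 | 23.11
2  | ACC-103 | refund     | 2112.69 | 19.25
6  | ACC-106 | deposit    | 2017.28 | 0.05 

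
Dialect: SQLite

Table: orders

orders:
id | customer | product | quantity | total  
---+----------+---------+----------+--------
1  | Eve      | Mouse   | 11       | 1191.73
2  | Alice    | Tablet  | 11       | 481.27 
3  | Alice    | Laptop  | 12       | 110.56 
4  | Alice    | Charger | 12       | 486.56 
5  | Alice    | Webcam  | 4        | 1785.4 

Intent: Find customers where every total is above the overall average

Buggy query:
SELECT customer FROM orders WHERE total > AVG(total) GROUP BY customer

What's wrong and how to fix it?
Bug: AVG() is an aggregate; it can't sit directly in WHERE

Fix: Compute the overall average in a scalar subquery and compare each group's MIN against it in HAVING

Corrected query:
SELECT customer FROM orders GROUP BY customer HAVING MIN(total) > (SELECT AVG(total) FROM orders)

Result:
customer
--------
Eve     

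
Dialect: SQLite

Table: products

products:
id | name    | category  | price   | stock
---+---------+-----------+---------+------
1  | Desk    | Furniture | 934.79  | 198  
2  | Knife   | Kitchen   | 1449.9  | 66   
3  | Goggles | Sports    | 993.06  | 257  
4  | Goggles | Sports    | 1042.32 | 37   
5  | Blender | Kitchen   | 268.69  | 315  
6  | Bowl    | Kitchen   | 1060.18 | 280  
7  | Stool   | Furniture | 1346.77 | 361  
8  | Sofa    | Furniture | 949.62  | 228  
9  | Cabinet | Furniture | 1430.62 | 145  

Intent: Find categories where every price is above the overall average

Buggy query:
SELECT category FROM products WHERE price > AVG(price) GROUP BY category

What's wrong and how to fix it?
Bug: WHERE evaluates per row before aggregation, so AVG() is unavailable

Fix: Use a subquery for AVG and a HAVING MIN(...) filter so the condition holds for every row in the group

Corrected query:
SELECT category FROM products GROUP BY category HAVING MIN(price) > (SELECT AVG(price) FROM products)

Result:
(no rows)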